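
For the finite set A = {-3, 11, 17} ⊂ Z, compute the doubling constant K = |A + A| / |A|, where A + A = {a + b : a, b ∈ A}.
K = |A + A| / |A| = 6/3 = 2

Enumerate A + A = {a + b : a, b ∈ A}. With |A| = 3, there are |A|^2 = 9 ordered sum pairs; collecting distinct values, A + A = {-6, 8, 14, 22, 28, 34}, so |A + A| = 6. Thus K = 6/3 = 2. For comparison, the minimum possible |A + A| over all 3-element sets is 2·3 − 1 = 5 (so min K = 5/3), attained only by arithmetic progressions.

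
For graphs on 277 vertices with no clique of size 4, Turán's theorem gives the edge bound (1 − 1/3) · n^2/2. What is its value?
Turán density bound = (2/3) · 277^2/2 = 76729/3 ≈ 25576.3333

Turán's theorem: ex(n, K_{r+1}) is achieved by the complete r-partite Turán graph T(n, r) with parts as balanced as possible, and is at most (1 − 1/r) · n^2/2. For r = 3, n = 277: the density bound is (2/3) · 76729/2 = 76729/3 ≈ 25576.3333. The integer-valued extremum is e(T(277, 3)) = 25576, which is strictly less than the density bound 76729/3 since 3 ∤ 277 (the parts of T(277, 3) cannot all be equal).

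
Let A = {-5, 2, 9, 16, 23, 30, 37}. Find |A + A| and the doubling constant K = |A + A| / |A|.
K = |A + A| / |A| = 13/7

Enumerate A + A = {a + b : a, b ∈ A}. With |A| = 7, there are |A|^2 = 49 ordered sum pairs; collecting distinct values, A + A = {-10, -3, 4, 11, 18, 25, 32, 39, 46, 53, 60, 67, 74}, so |A + A| = 13. Thus K = 13/7. Here |A + A| = 2|A| − 1 = 13, the minimum possible — so K = 13/7 is minimal, which holds iff A is an arithmetic progression.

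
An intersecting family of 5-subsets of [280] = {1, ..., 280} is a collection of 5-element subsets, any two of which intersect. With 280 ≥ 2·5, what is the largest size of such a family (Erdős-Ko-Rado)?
max |F| = C(279, 4) = 247073751

The Erdős-Ko-Rado theorem states: for n ≥ 2k, an intersecting family of k-subsets of an n-element set has size at most C(n − 1, k − 1), with equality for 'star' families {A ⊆ [n] : |A| = k, i ∈ A} (fix an element i). For n = 280, k = 5: C(279, 4) = 247073751.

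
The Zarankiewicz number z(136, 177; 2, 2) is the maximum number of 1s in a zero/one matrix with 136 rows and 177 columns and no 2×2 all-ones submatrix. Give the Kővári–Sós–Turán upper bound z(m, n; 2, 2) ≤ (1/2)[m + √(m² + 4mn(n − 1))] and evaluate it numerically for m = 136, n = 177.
z(136, 177; 2, 2) ≤ (1/2)[136 + √(136² + 4·136·177·176)] = (1/2)[136 + √16965184] = 2127.4407

Kővári–Sós–Turán: let r_1, ..., r_136 be the row sums and z = Σ r_i the total number of 1s. Each pair of columns can share at most one row with both entries 1 (else a 2×2 all-ones block appears), so Σ_i C(r_i, 2) ≤ C(177, 2) = 15576. By convexity Σ_i C(r_i, 2) ≥ 136·C(z/136, 2) = z(z − 136)/(2·136), giving z² − 136z − 136·177·176 ≤ 0 and hence z ≤ (1/2)[136 + √(18496 + 4·4236672)] = (1/2)[136 + √16965184] ≈ (1/2)(136 + 4118.8814) = 2127.4407.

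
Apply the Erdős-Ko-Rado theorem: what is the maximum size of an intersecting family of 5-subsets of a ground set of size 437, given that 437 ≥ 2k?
max |F| = C(436, 4) = 1485053605

Erdős-Ko-Rado (1961): when n ≥ 2k, max |F| = C(n−1, k−1). The bound is attained by the star {A : i ∈ A} for any fixed i ∈ [n]. Here C(437−1, 5−1) = C(436, 4) = 1485053605.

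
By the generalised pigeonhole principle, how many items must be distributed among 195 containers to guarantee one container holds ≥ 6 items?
n = (6 − 1)·195 + 1 = 976

By the generalised pigeonhole principle, to guarantee some box contains ≥ r objects we need more than (r − 1) · k objects total. Threshold: n = (r − 1) · k + 1. With r = 6 and k = 195: n = 5 · 195 + 1 = 975 + 1 = 976. For n = 975 = 5 · 195, we can put exactly 5 objects in every box, avoiding 6 in any single one — so 976 is tight.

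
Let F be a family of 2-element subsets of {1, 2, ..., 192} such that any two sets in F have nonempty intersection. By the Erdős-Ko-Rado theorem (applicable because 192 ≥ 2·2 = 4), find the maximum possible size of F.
max |F| = C(191, 1) = 191

Erdős-Ko-Rado (1961): when n ≥ 2k, max |F| = C(n−1, k−1). The bound is attained by the star {A : i ∈ A} for any fixed i ∈ [n]. Here C(192−1, 2−1) = C(191, 1) = 191.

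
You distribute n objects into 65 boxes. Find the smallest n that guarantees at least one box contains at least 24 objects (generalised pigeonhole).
n = (24 − 1)·65 + 1 = 1496

By the generalised pigeonhole principle, to guarantee some box contains ≥ r objects we need more than (r − 1) · k objects total. Threshold: n = (r − 1) · k + 1. With r = 24 and k = 65: n = 23 · 65 + 1 = 1495 + 1 = 1496. For n = 1495 = 23 · 65, we can put exactly 23 objects in every box, avoiding 24 in any single one — so 1496 is tight.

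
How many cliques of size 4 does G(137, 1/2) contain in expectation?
E[# K_4] = C(137, 4) · (1/2)^C(4, 2) = 14043870 / 2^6 = 7021935/32 = 219435.46875

For each 4-subset S of vertices (there are C(137, 4) = 14043870 such S), let X_S = 1 if S induces a K_4 (all C(4, 2) = 6 edges present). Then P(X_S = 1) = (1/2)^6 = 1/64. By linearity of expectation, E[# K_4] = C(137, 4) · (1/2)^6 = 14043870 / 64 = 7021935/32 = 219435.46875.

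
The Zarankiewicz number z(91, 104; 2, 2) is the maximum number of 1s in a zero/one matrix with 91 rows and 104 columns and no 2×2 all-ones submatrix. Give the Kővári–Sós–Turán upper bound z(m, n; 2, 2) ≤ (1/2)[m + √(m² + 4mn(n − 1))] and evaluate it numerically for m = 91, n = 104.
z(91, 104; 2, 2) ≤ (1/2)[91 + √(91² + 4·91·104·103)] = (1/2)[91 + √3907449] = 1033.8634

Kővári–Sós–Turán: let r_1, ..., r_91 be the row sums and z = Σ r_i the total number of 1s. Each pair of columns can share at most one row with both entries 1 (else a 2×2 all-ones block appears), so Σ_i C(r_i, 2) ≤ C(104, 2) = 5356. By convexity Σ_i C(r_i, 2) ≥ 91·C(z/91, 2) = z(z − 91)/(2·91), giving z² − 91z − 91·104·103 ≤ 0 and hence z ≤ (1/2)[91 + √(8281 + 4·974792)] = (1/2)[91 + √3907449] ≈ (1/2)(91 + 1976.7268) = 1033.8634.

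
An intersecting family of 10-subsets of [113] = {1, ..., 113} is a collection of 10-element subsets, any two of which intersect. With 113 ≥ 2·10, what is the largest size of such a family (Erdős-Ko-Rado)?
max |F| = C(112, 9) = 5494563394320

The Erdős-Ko-Rado theorem states: for n ≥ 2k, an intersecting family of k-subsets of an n-element set has size at most C(n − 1, k − 1), with equality for 'star' families {A ⊆ [n] : |A| = k, i ∈ A} (fix an element i). For n = 113, k = 10: C(112, 9) = 5494563394320.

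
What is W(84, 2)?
W(84, 2) = 84 + 1 = 85

A 2-term AP is any pair of integers, so a monochromatic 2-AP exists iff some colour is used at least twice. With 84 colours, the colouring i ↦ i on {1, ..., 84} uses each colour once, avoiding any monochromatic pair, so W(84, 2) > 84. For {1, ..., 85}, pigeonhole forces two integers of the same colour, which form a monochromatic 2-AP. Hence W(84, 2) = 85.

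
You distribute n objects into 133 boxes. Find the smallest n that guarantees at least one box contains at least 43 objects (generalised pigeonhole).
n = (43 − 1)·133 + 1 = 5587

By the generalised pigeonhole principle, to guarantee some box contains ≥ r objects we need more than (r − 1) · k objects total. Threshold: n = (r − 1) · k + 1. With r = 43 and k = 133: n = 42 · 133 + 1 = 5586 + 1 = 5587. For n = 5586 = 42 · 133, we can put exactly 42 objects in every box, avoiding 43 in any single one — so 5587 is tight.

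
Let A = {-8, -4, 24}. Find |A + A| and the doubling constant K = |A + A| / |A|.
K = |A + A| / |A| = 6/3 = 2

Enumerate A + A = {a + b : a, b ∈ A}. With |A| = 3, there are |A|^2 = 9 ordered sum pairs; collecting distinct values, A + A = {-16, -12, -8, 16, 20, 48}, so |A + A| = 6. Thus K = 6/3 = 2. For comparison, the minimum possible |A + A| over all 3-element sets is 2·3 − 1 = 5 (so min K = 5/3), attained only by arithmetic progressions.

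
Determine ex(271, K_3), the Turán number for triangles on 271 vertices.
ex(271, K_3) = ⌊271^2/4⌋ = 18360

Mantel (1907): a triangle-free graph on n vertices has at most ⌊n^2/4⌋ edges, with equality for the complete bipartite graph K_{⌊n/2⌋, ⌈n/2⌉}. For n = 271: ⌊271^2/4⌋ = ⌊73441/4⌋ = 18360. The extremal graph is K_{135, 136}, which has 135·136 = 18360 edges.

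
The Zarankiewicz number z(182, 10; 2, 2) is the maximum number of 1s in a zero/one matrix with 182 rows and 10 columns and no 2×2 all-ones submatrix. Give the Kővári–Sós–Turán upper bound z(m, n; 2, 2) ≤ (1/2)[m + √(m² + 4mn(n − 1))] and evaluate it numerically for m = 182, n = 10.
z(182, 10; 2, 2) ≤ (1/2)[182 + √(182² + 4·182·10·9)] = (1/2)[182 + √98644] = 248.0382

Kővári–Sós–Turán: let r_1, ..., r_182 be the row sums and z = Σ r_i the total number of 1s. Each pair of columns can share at most one row with both entries 1 (else a 2×2 all-ones block appears), so Σ_i C(r_i, 2) ≤ C(10, 2) = 45. By convexity Σ_i C(r_i, 2) ≥ 182·C(z/182, 2) = z(z − 182)/(2·182), giving z² − 182z − 182·10·9 ≤ 0 and hence z ≤ (1/2)[182 + √(33124 + 4·16380)] = (1/2)[182 + √98644] ≈ (1/2)(182 + 314.0764) = 248.0382.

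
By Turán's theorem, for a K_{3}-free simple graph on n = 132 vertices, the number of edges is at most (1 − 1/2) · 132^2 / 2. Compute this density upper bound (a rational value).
Turán density bound = (1/2) · 132^2/2 = 4356

Turán's theorem: ex(n, K_{r+1}) is achieved by the complete r-partite Turán graph T(n, r) with parts as balanced as possible, and is at most (1 − 1/r) · n^2/2. For r = 2, n = 132: the density bound is (1/2) · 17424/2 = 4356. Since 2 ∣ 132, the Turán graph T(132, 2) has parts of equal size 66, and its edge count e(T(132, 2)) = 4356 attains the density bound exactly.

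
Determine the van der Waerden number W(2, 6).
W(2, 6) = 1132

W(2, 6) = 1132. The lower bound W(2, 6) > 1131 comes from an explicit good 2-colouring of [1, 1131]; the upper bound W(2, 6) ≤ 1132 was verified by exhaustive search over 2-colourings of [1, 1132].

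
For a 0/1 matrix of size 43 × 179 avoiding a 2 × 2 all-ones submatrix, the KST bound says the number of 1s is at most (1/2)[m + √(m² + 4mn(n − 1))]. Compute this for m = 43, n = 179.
z(43, 179; 2, 2) ≤ (1/2)[43 + √(43² + 4·43·179·178)] = (1/2)[43 + √5482113] = 1192.1956

Kővári–Sós–Turán: let r_1, ..., r_43 be the row sums and z = Σ r_i the total number of 1s. Each pair of columns can share at most one row with both entries 1 (else a 2×2 all-ones block appears), so Σ_i C(r_i, 2) ≤ C(179, 2) = 15931. By convexity Σ_i C(r_i, 2) ≥ 43·C(z/43, 2) = z(z − 43)/(2·43), giving z² − 43z − 43·179·178 ≤ 0 and hence z ≤ (1/2)[43 + √(1849 + 4·1370066)] = (1/2)[43 + √5482113] ≈ (1/2)(43 + 2341.3913) = 1192.1956.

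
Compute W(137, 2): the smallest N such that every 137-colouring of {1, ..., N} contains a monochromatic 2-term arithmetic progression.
W(137, 2) = 137 + 1 = 138

A 2-term AP is any pair of integers, so a monochromatic 2-AP exists iff some colour is used at least twice. With 137 colours, the colouring i ↦ i on {1, ..., 137} uses each colour once, avoiding any monochromatic pair, so W(137, 2) > 137. For {1, ..., 138}, pigeonhole forces two integers of the same colour, which form a monochromatic 2-AP. Hence W(137, 2) = 138.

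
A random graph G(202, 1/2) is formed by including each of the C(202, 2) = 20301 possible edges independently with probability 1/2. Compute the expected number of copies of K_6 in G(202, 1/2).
E[# K_6] = C(202, 6) · (1/2)^C(6, 2) = 87544611330 / 2^15 = 43772305665/16384 ≈ 2671649.515686

For each 6-subset S of vertices (there are C(202, 6) = 87544611330 such S), let X_S = 1 if S induces a K_6 (all C(6, 2) = 15 edges present). Then P(X_S = 1) = (1/2)^15 = 1/32768. By linearity of expectation, E[# K_6] = C(202, 6) · (1/2)^15 = 87544611330 / 32768 = 43772305665/16384 ≈ 2671649.515686.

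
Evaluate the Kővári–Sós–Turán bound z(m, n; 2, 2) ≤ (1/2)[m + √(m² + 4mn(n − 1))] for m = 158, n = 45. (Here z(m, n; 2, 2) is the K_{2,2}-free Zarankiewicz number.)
z(158, 45; 2, 2) ≤ (1/2)[158 + √(158² + 4·158·45·44)] = (1/2)[158 + √1276324] = 643.8726

Kővári–Sós–Turán: let r_1, ..., r_158 be the row sums and z = Σ r_i the total number of 1s. Each pair of columns can share at most one row with both entries 1 (else a 2×2 all-ones block appears), so Σ_i C(r_i, 2) ≤ C(45, 2) = 990. By convexity Σ_i C(r_i, 2) ≥ 158·C(z/158, 2) = z(z − 158)/(2·158), giving z² − 158z − 158·45·44 ≤ 0 and hence z ≤ (1/2)[158 + √(24964 + 4·312840)] = (1/2)[158 + √1276324] ≈ (1/2)(158 + 1129.7451) = 643.8726.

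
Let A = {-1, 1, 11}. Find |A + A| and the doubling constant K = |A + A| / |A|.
K = |A + A| / |A| = 6/3 = 2

Enumerate A + A = {a + b : a, b ∈ A}. With |A| = 3, there are |A|^2 = 9 ordered sum pairs; collecting distinct values, A + A = {-2, 0, 2, 10, 12, 22}, so |A + A| = 6. Thus K = 6/3 = 2. For comparison, the minimum possible |A + A| over all 3-element sets is 2·3 − 1 = 5 (so min K = 5/3), attained only by arithmetic progressions.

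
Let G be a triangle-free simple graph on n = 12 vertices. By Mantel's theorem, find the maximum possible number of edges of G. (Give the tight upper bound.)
ex(12, K_3) = ⌊12^2/4⌋ = 36

Mantel (1907): a triangle-free graph on n vertices has at most ⌊n^2/4⌋ edges, with equality for the complete bipartite graph K_{⌊n/2⌋, ⌈n/2⌉}. For n = 12: ⌊12^2/4⌋ = ⌊144/4⌋ = 36. The extremal graph is K_{6, 6}, which has 6·6 = 36 edges.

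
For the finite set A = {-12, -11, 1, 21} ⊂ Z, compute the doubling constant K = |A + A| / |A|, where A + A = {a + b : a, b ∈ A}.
K = |A + A| / |A| = 10/4 = 5/2

Enumerate A + A = {a + b : a, b ∈ A}. With |A| = 4, there are |A|^2 = 16 ordered sum pairs; collecting distinct values, A + A = {-24, -23, -22, -11, -10, 2, 9, 10, 22, 42}, so |A + A| = 10. Thus K = 10/4 = 5/2. For comparison, the minimum possible |A + A| over all 4-element sets is 2·4 − 1 = 7 (so min K = 7/4), attained only by arithmetic progressions.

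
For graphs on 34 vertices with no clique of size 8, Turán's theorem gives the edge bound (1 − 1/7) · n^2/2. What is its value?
Turán density bound = (6/7) · 34^2/2 = 3468/7 ≈ 495.4286

Turán's theorem: ex(n, K_{r+1}) is achieved by the complete r-partite Turán graph T(n, r) with parts as balanced as possible, and is at most (1 − 1/r) · n^2/2. For r = 7, n = 34: the density bound is (6/7) · 1156/2 = 3468/7 ≈ 495.4286. The integer-valued extremum is e(T(34, 7)) = 495, which is strictly less than the density bound 3468/7 since 7 ∤ 34 (the parts of T(34, 7) cannot all be equal).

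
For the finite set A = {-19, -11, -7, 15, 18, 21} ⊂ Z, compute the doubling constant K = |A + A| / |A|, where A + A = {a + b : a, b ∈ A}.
K = |A + A| / |A| = 20/6 = 10/3

Enumerate A + A = {a + b : a, b ∈ A}. With |A| = 6, there are |A|^2 = 36 ordered sum pairs; collecting distinct values, A + A = {-38, -30, -26, -22, -18, -14, -4, -1, 2, 4, 7, 8, 10, 11, 14, 30, 33, 36, 39, 42}, so |A + A| = 20. Thus K = 20/6 = 10/3. For comparison, the minimum possible |A + A| over all 6-element sets is 2·6 − 1 = 11 (so min K = 11/6), attained only by arithmetic progressions.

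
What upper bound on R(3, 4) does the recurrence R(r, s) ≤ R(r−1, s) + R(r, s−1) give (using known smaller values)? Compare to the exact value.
R(3, 4) ≤ R(2, 4) + R(3, 3) = 4 + 6 = 10; exact value R(3, 4) = 9.

The Erdős–Szekeres recurrence R(r, s) ≤ R(r−1, s) + R(r, s−1) applied to (r, s) = (3, 4) gives
  R(3, 4) ≤ R(2, 4) + R(3, 3) = 4 + 6 = 10.
(Recall R(2, k) = k and R is symmetric.) The recurrence is not tight here (it gives 10, but the exact value is R(3, 4) = 9); the tight upper bound requires a sharper argument than the simple recurrence, combined with a lower-bound construction on K_{8}.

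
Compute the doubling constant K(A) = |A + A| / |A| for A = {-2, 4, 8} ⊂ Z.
K = |A + A| / |A| = 6/3 = 2

Enumerate A + A = {a + b : a, b ∈ A}. With |A| = 3, there are |A|^2 = 9 ordered sum pairs; collecting distinct values, A + A = {-4, 2, 6, 8, 12, 16}, so |A + A| = 6. Thus K = 6/3 = 2. For comparison, the minimum possible |A + A| over all 3-element sets is 2·3 − 1 = 5 (so min K = 5/3), attained only by arithmetic progressions.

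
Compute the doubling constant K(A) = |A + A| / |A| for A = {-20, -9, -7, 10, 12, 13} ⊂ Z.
K = |A + A| / |A| = 20/6 = 10/3

Enumerate A + A = {a + b : a, b ∈ A}. With |A| = 6, there are |A|^2 = 36 ordered sum pairs; collecting distinct values, A + A = {-40, -29, -27, -18, -16, -14, -10, -8, -7, 1, 3, 4, 5, 6, 20, 22, 23, 24, 25, 26}, so |A + A| = 20. Thus K = 20/6 = 10/3. For comparison, the minimum possible |A + A| over all 6-element sets is 2·6 − 1 = 11 (so min K = 11/6), attained only by arithmetic progressions.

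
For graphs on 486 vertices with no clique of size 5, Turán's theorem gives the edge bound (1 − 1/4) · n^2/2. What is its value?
Turán density bound = (3/4) · 486^2/2 = 177147/2 ≈ 88573.5

Turán's theorem: ex(n, K_{r+1}) is achieved by the complete r-partite Turán graph T(n, r) with parts as balanced as possible, and is at most (1 − 1/r) · n^2/2. For r = 4, n = 486: the density bound is (3/4) · 236196/2 = 177147/2 ≈ 88573.5. The integer-valued extremum is e(T(486, 4)) = 88573, which is strictly less than the density bound 177147/2 since 4 ∤ 486 (the parts of T(486, 4) cannot all be equal).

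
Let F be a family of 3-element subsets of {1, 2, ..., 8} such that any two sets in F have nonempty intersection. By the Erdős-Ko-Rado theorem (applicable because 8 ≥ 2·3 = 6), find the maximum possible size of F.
max |F| = C(7, 2) = 21

Erdős-Ko-Rado (1961): when n ≥ 2k, max |F| = C(n−1, k−1). The bound is attained by the star {A : i ∈ A} for any fixed i ∈ [n]. Here C(8−1, 3−1) = C(7, 2) = 21.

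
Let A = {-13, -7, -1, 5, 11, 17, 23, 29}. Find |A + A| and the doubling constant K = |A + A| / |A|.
K = |A + A| / |A| = 15/8

Enumerate A + A = {a + b : a, b ∈ A}. With |A| = 8, there are |A|^2 = 64 ordered sum pairs; collecting distinct values, A + A = {-26, -20, -14, -8, -2, 4, 10, 16, 22, 28, 34, 40, 46, 52, 58}, so |A + A| = 15. Thus K = 15/8. Here |A + A| = 2|A| − 1 = 15, the minimum possible — so K = 15/8 is minimal, which holds iff A is an arithmetic progression.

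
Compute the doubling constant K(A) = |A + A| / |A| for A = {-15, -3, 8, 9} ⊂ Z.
K = |A + A| / |A| = 9/4

Enumerate A + A = {a + b : a, b ∈ A}. With |A| = 4, there are |A|^2 = 16 ordered sum pairs; collecting distinct values, A + A = {-30, -18, -7, -6, 5, 6, 16, 17, 18}, so |A + A| = 9. Thus K = 9/4. For comparison, the minimum possible |A + A| over all 4-element sets is 2·4 − 1 = 7 (so min K = 7/4), attained only by arithmetic progressions.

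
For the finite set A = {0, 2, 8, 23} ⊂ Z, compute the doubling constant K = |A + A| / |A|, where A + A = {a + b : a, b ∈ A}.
K = |A + A| / |A| = 10/4 = 5/2

Enumerate A + A = {a + b : a, b ∈ A}. With |A| = 4, there are |A|^2 = 16 ordered sum pairs; collecting distinct values, A + A = {0, 2, 4, 8, 10, 16, 23, 25, 31, 46}, so |A + A| = 10. Thus K = 10/4 = 5/2. For comparison, the minimum possible |A + A| over all 4-element sets is 2·4 − 1 = 7 (so min K = 7/4), attained only by arithmetic progressions.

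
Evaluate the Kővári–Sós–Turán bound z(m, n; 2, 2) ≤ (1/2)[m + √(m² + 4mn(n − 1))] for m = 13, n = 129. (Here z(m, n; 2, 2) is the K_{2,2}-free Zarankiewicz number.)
z(13, 129; 2, 2) ≤ (1/2)[13 + √(13² + 4·13·129·128)] = (1/2)[13 + √858793] = 469.8554

Kővári–Sós–Turán: let r_1, ..., r_13 be the row sums and z = Σ r_i the total number of 1s. Each pair of columns can share at most one row with both entries 1 (else a 2×2 all-ones block appears), so Σ_i C(r_i, 2) ≤ C(129, 2) = 8256. By convexity Σ_i C(r_i, 2) ≥ 13·C(z/13, 2) = z(z − 13)/(2·13), giving z² − 13z − 13·129·128 ≤ 0 and hence z ≤ (1/2)[13 + √(169 + 4·214656)] = (1/2)[13 + √858793] ≈ (1/2)(13 + 926.7109) = 469.8554.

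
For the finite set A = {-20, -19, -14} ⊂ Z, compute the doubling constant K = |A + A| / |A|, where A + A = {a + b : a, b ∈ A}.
K = |A + A| / |A| = 6/3 = 2

Enumerate A + A = {a + b : a, b ∈ A}. With |A| = 3, there are |A|^2 = 9 ordered sum pairs; collecting distinct values, A + A = {-40, -39, -38, -34, -33, -28}, so |A + A| = 6. Thus K = 6/3 = 2. For comparison, the minimum possible |A + A| over all 3-element sets is 2·3 − 1 = 5 (so min K = 5/3), attained only by arithmetic progressions.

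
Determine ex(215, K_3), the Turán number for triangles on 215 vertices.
ex(215, K_3) = ⌊215^2/4⌋ = 11556

Mantel (1907): a triangle-free graph on n vertices has at most ⌊n^2/4⌋ edges, with equality for the complete bipartite graph K_{⌊n/2⌋, ⌈n/2⌉}. For n = 215: ⌊215^2/4⌋ = ⌊46225/4⌋ = 11556. The extremal graph is K_{107, 108}, which has 107·108 = 11556 edges.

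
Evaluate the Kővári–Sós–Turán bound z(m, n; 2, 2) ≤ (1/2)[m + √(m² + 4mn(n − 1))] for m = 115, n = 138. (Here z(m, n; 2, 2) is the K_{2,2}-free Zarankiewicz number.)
z(115, 138; 2, 2) ≤ (1/2)[115 + √(115² + 4·115·138·137)] = (1/2)[115 + √8709985] = 1533.1342

Kővári–Sós–Turán: let r_1, ..., r_115 be the row sums and z = Σ r_i the total number of 1s. Each pair of columns can share at most one row with both entries 1 (else a 2×2 all-ones block appears), so Σ_i C(r_i, 2) ≤ C(138, 2) = 9453. By convexity Σ_i C(r_i, 2) ≥ 115·C(z/115, 2) = z(z − 115)/(2·115), giving z² − 115z − 115·138·137 ≤ 0 and hence z ≤ (1/2)[115 + √(13225 + 4·2174190)] = (1/2)[115 + √8709985] ≈ (1/2)(115 + 2951.2684) = 1533.1342.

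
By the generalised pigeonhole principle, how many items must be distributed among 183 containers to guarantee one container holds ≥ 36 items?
n = (36 − 1)·183 + 1 = 6406

By the generalised pigeonhole principle, to guarantee some box contains ≥ r objects we need more than (r − 1) · k objects total. Threshold: n = (r − 1) · k + 1. With r = 36 and k = 183: n = 35 · 183 + 1 = 6405 + 1 = 6406. For n = 6405 = 35 · 183, we can put exactly 35 objects in every box, avoiding 36 in any single one — so 6406 is tight.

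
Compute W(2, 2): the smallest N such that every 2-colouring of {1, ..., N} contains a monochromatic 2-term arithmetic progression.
W(2, 2) = 2 + 1 = 3

A 2-term AP is any pair of integers, so a monochromatic 2-AP exists iff some colour is used at least twice. With 2 colours, the colouring i ↦ i on {1, ..., 2} uses each colour once, avoiding any monochromatic pair, so W(2, 2) > 2. For {1, ..., 3}, pigeonhole forces two integers of the same colour, which form a monochromatic 2-AP. Hence W(2, 2) = 3.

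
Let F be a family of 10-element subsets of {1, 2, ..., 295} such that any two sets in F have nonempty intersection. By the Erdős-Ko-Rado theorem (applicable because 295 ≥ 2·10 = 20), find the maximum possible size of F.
max |F| = C(294, 9) = 39963546001186808

Erdős-Ko-Rado (1961): when n ≥ 2k, max |F| = C(n−1, k−1). The bound is attained by the star {A : i ∈ A} for any fixed i ∈ [n]. Here C(295−1, 10−1) = C(294, 9) = 39963546001186808.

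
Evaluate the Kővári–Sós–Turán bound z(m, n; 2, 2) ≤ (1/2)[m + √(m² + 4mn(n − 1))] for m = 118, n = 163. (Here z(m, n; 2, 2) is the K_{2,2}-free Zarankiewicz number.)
z(118, 163; 2, 2) ≤ (1/2)[118 + √(118² + 4·118·163·162)] = (1/2)[118 + √12477556] = 1825.1792

Kővári–Sós–Turán: let r_1, ..., r_118 be the row sums and z = Σ r_i the total number of 1s. Each pair of columns can share at most one row with both entries 1 (else a 2×2 all-ones block appears), so Σ_i C(r_i, 2) ≤ C(163, 2) = 13203. By convexity Σ_i C(r_i, 2) ≥ 118·C(z/118, 2) = z(z − 118)/(2·118), giving z² − 118z − 118·163·162 ≤ 0 and hence z ≤ (1/2)[118 + √(13924 + 4·3115908)] = (1/2)[118 + √12477556] ≈ (1/2)(118 + 3532.3584) = 1825.1792.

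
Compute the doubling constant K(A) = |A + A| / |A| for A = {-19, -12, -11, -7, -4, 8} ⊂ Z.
K = |A + A| / |A| = 19/6

Enumerate A + A = {a + b : a, b ∈ A}. With |A| = 6, there are |A|^2 = 36 ordered sum pairs; collecting distinct values, A + A = {-38, -31, -30, -26, -24, -23, -22, -19, -18, -16, -15, -14, -11, -8, -4, -3, 1, 4, 16}, so |A + A| = 19. Thus K = 19/6. For comparison, the minimum possible |A + A| over all 6-element sets is 2·6 − 1 = 11 (so min K = 11/6), attained only by arithmetic progressions.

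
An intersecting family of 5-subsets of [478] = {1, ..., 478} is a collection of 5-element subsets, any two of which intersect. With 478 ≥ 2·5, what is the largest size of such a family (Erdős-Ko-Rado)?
max |F| = C(477, 4) = 2130031575

The Erdős-Ko-Rado theorem states: for n ≥ 2k, an intersecting family of k-subsets of an n-element set has size at most C(n − 1, k − 1), with equality for 'star' families {A ⊆ [n] : |A| = k, i ∈ A} (fix an element i). For n = 478, k = 5: C(477, 4) = 2130031575.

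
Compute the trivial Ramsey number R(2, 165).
R(2, 165) = 165

R(2, k) = k for all k ≥ 2: in a 2-colouring of K_k, either some edge is red (a red K_2) or all edges are blue (a blue K_k). And K_{164} coloured all-blue has no blue K_165, so R(2, 165) > 164. Hence R(2, 165) = 165.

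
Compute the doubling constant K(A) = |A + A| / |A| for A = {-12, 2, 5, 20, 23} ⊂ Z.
K = |A + A| / |A| = 14/5

Enumerate A + A = {a + b : a, b ∈ A}. With |A| = 5, there are |A|^2 = 25 ordered sum pairs; collecting distinct values, A + A = {-24, -10, -7, 4, 7, 8, 10, 11, 22, 25, 28, 40, 43, 46}, so |A + A| = 14. Thus K = 14/5. For comparison, the minimum possible |A + A| over all 5-element sets is 2·5 − 1 = 9 (so min K = 9/5), attained only by arithmetic progressions.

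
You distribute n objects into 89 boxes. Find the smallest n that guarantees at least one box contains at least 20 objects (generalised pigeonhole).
n = (20 − 1)·89 + 1 = 1692

By the generalised pigeonhole principle, to guarantee some box contains ≥ r objects we need more than (r − 1) · k objects total. Threshold: n = (r − 1) · k + 1. With r = 20 and k = 89: n = 19 · 89 + 1 = 1691 + 1 = 1692. For n = 1691 = 19 · 89, we can put exactly 19 objects in every box, avoiding 20 in any single one — so 1692 is tight.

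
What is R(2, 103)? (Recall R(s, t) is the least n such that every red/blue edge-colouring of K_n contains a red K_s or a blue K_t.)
R(2, 103) = 103

R(2, k) = k for all k ≥ 2: in a 2-colouring of K_k, either some edge is red (a red K_2) or all edges are blue (a blue K_k). And K_{102} coloured all-blue has no blue K_103, so R(2, 103) > 102. Hence R(2, 103) = 103.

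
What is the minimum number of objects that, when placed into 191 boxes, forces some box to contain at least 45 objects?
n = (45 − 1)·191 + 1 = 8405

By the generalised pigeonhole principle, to guarantee some box contains ≥ r objects we need more than (r − 1) · k objects total. Threshold: n = (r − 1) · k + 1. With r = 45 and k = 191: n = 44 · 191 + 1 = 8404 + 1 = 8405. For n = 8404 = 44 · 191, we can put exactly 44 objects in every box, avoiding 45 in any single one — so 8405 is tight.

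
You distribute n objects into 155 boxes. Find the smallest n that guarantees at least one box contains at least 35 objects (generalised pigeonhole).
n = (35 − 1)·155 + 1 = 5271

By the generalised pigeonhole principle, to guarantee some box contains ≥ r objects we need more than (r − 1) · k objects total. Threshold: n = (r − 1) · k + 1. With r = 35 and k = 155: n = 34 · 155 + 1 = 5270 + 1 = 5271. For n = 5270 = 34 · 155, we can put exactly 34 objects in every box, avoiding 35 in any single one — so 5271 is tight.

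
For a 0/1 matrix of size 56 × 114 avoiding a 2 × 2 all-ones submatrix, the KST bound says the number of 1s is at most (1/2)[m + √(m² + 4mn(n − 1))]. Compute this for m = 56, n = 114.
z(56, 114; 2, 2) ≤ (1/2)[56 + √(56² + 4·56·114·113)] = (1/2)[56 + √2888704] = 877.8094

Kővári–Sós–Turán: let r_1, ..., r_56 be the row sums and z = Σ r_i the total number of 1s. Each pair of columns can share at most one row with both entries 1 (else a 2×2 all-ones block appears), so Σ_i C(r_i, 2) ≤ C(114, 2) = 6441. By convexity Σ_i C(r_i, 2) ≥ 56·C(z/56, 2) = z(z − 56)/(2·56), giving z² − 56z − 56·114·113 ≤ 0 and hence z ≤ (1/2)[56 + √(3136 + 4·721392)] = (1/2)[56 + √2888704] ≈ (1/2)(56 + 1699.6188) = 877.8094.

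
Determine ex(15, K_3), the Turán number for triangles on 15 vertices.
ex(15, K_3) = ⌊15^2/4⌋ = 56

Mantel (1907): a triangle-free graph on n vertices has at most ⌊n^2/4⌋ edges, with equality for the complete bipartite graph K_{⌊n/2⌋, ⌈n/2⌉}. For n = 15: ⌊15^2/4⌋ = ⌊225/4⌋ = 56. The extremal graph is K_{7, 8}, which has 7·8 = 56 edges.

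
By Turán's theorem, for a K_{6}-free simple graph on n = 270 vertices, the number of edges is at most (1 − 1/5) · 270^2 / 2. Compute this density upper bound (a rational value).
Turán density bound = (4/5) · 270^2/2 = 29160

Turán's theorem: ex(n, K_{r+1}) is achieved by the complete r-partite Turán graph T(n, r) with parts as balanced as possible, and is at most (1 − 1/r) · n^2/2. For r = 5, n = 270: the density bound is (4/5) · 72900/2 = 29160. Since 5 ∣ 270, the Turán graph T(270, 5) has parts of equal size 54, and its edge count e(T(270, 5)) = 29160 attains the density bound exactly.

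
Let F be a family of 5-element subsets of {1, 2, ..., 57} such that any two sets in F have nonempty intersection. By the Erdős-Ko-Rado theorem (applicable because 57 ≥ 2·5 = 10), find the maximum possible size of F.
max |F| = C(56, 4) = 367290

The Erdős-Ko-Rado theorem states: for n ≥ 2k, an intersecting family of k-subsets of an n-element set has size at most C(n − 1, k − 1), with equality for 'star' families {A ⊆ [n] : |A| = k, i ∈ A} (fix an element i). For n = 57, k = 5: C(56, 4) = 367290.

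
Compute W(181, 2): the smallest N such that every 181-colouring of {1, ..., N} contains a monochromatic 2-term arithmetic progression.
W(181, 2) = 181 + 1 = 182

A 2-term AP is any pair of integers, so a monochromatic 2-AP exists iff some colour is used at least twice. With 181 colours, the colouring i ↦ i on {1, ..., 181} uses each colour once, avoiding any monochromatic pair, so W(181, 2) > 181. For {1, ..., 182}, pigeonhole forces two integers of the same colour, which form a monochromatic 2-AP. Hence W(181, 2) = 182.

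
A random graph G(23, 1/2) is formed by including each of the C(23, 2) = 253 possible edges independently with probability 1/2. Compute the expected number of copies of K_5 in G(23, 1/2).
E[# K_5] = C(23, 5) · (1/2)^C(5, 2) = 33649 / 2^10 ≈ 32.860352

For each 5-subset S of vertices (there are C(23, 5) = 33649 such S), let X_S = 1 if S induces a K_5 (all C(5, 2) = 10 edges present). Then P(X_S = 1) = (1/2)^10 = 1/1024. By linearity of expectation, E[# K_5] = C(23, 5) · (1/2)^10 = 33649 / 1024 ≈ 32.860352.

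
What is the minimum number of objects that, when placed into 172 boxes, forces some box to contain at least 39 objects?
n = (39 − 1)·172 + 1 = 6537

By the generalised pigeonhole principle, to guarantee some box contains ≥ r objects we need more than (r − 1) · k objects total. Threshold: n = (r − 1) · k + 1. With r = 39 and k = 172: n = 38 · 172 + 1 = 6536 + 1 = 6537. For n = 6536 = 38 · 172, we can put exactly 38 objects in every box, avoiding 39 in any single one — so 6537 is tight.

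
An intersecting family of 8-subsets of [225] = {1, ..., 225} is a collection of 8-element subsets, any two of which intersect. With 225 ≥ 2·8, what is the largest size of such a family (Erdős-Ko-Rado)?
max |F| = C(224, 7) = 5107294278944

Erdős-Ko-Rado (1961): when n ≥ 2k, max |F| = C(n−1, k−1). The bound is attained by the star {A : i ∈ A} for any fixed i ∈ [n]. Here C(225−1, 8−1) = C(224, 7) = 5107294278944.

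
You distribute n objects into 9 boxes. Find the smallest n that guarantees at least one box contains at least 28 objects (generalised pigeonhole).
n = (28 − 1)·9 + 1 = 244

By the generalised pigeonhole principle, to guarantee some box contains ≥ r objects we need more than (r − 1) · k objects total. Threshold: n = (r − 1) · k + 1. With r = 28 and k = 9: n = 27 · 9 + 1 = 243 + 1 = 244. For n = 243 = 27 · 9, we can put exactly 27 objects in every box, avoiding 28 in any single one — so 244 is tight.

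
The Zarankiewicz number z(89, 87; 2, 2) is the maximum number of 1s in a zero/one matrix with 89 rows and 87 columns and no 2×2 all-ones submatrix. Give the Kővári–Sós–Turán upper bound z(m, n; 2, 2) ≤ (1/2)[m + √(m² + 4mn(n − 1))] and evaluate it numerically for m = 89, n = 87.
z(89, 87; 2, 2) ≤ (1/2)[89 + √(89² + 4·89·87·86)] = (1/2)[89 + √2671513] = 861.7382

Kővári–Sós–Turán: let r_1, ..., r_89 be the row sums and z = Σ r_i the total number of 1s. Each pair of columns can share at most one row with both entries 1 (else a 2×2 all-ones block appears), so Σ_i C(r_i, 2) ≤ C(87, 2) = 3741. By convexity Σ_i C(r_i, 2) ≥ 89·C(z/89, 2) = z(z − 89)/(2·89), giving z² − 89z − 89·87·86 ≤ 0 and hence z ≤ (1/2)[89 + √(7921 + 4·665898)] = (1/2)[89 + √2671513] ≈ (1/2)(89 + 1634.4764) = 861.7382.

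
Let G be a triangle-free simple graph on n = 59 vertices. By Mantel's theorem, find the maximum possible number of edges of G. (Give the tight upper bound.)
ex(59, K_3) = ⌊59^2/4⌋ = 870

Mantel (1907): a triangle-free graph on n vertices has at most ⌊n^2/4⌋ edges, with equality for the complete bipartite graph K_{⌊n/2⌋, ⌈n/2⌉}. For n = 59: ⌊59^2/4⌋ = ⌊3481/4⌋ = 870. The extremal graph is K_{29, 30}, which has 29·30 = 870 edges.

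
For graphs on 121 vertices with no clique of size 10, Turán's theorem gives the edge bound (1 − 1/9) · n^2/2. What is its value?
Turán density bound = (8/9) · 121^2/2 = 58564/9 ≈ 6507.1111

Turán's theorem: ex(n, K_{r+1}) is achieved by the complete r-partite Turán graph T(n, r) with parts as balanced as possible, and is at most (1 − 1/r) · n^2/2. For r = 9, n = 121: the density bound is (8/9) · 14641/2 = 58564/9 ≈ 6507.1111. The integer-valued extremum is e(T(121, 9)) = 6506, which is strictly less than the density bound 58564/9 since 9 ∤ 121 (the parts of T(121, 9) cannot all be equal).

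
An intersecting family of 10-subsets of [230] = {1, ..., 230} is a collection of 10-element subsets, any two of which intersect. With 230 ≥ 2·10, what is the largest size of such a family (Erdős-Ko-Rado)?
max |F| = C(229, 9) = 4070260829119420

Erdős-Ko-Rado (1961): when n ≥ 2k, max |F| = C(n−1, k−1). The bound is attained by the star {A : i ∈ A} for any fixed i ∈ [n]. Here C(230−1, 10−1) = C(229, 9) = 4070260829119420.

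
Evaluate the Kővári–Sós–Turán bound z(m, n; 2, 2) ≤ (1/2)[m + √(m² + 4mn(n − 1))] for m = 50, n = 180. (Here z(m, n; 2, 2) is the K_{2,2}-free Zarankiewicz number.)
z(50, 180; 2, 2) ≤ (1/2)[50 + √(50² + 4·50·180·179)] = (1/2)[50 + √6446500] = 1294.4979

Kővári–Sós–Turán: let r_1, ..., r_50 be the row sums and z = Σ r_i the total number of 1s. Each pair of columns can share at most one row with both entries 1 (else a 2×2 all-ones block appears), so Σ_i C(r_i, 2) ≤ C(180, 2) = 16110. By convexity Σ_i C(r_i, 2) ≥ 50·C(z/50, 2) = z(z − 50)/(2·50), giving z² − 50z − 50·180·179 ≤ 0 and hence z ≤ (1/2)[50 + √(2500 + 4·1611000)] = (1/2)[50 + √6446500] ≈ (1/2)(50 + 2538.9959) = 1294.4979.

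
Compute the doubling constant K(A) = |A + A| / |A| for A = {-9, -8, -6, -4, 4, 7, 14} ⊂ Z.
K = |A + A| / |A| = 25/7

Enumerate A + A = {a + b : a, b ∈ A}. With |A| = 7, there are |A|^2 = 49 ordered sum pairs; collecting distinct values, A + A = {-18, -17, -16, -15, -14, -13, -12, -10, -8, -5, -4, -2, -1, 0, 1, 3, 5, 6, 8, 10, 11, 14, 18, 21, 28}, so |A + A| = 25. Thus K = 25/7. For comparison, the minimum possible |A + A| over all 7-element sets is 2·7 − 1 = 13 (so min K = 13/7), attained only by arithmetic progressions.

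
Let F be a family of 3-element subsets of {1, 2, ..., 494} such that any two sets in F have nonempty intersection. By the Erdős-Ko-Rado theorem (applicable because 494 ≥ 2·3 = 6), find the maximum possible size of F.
max |F| = C(493, 2) = 121278

The Erdős-Ko-Rado theorem states: for n ≥ 2k, an intersecting family of k-subsets of an n-element set has size at most C(n − 1, k − 1), with equality for 'star' families {A ⊆ [n] : |A| = k, i ∈ A} (fix an element i). For n = 494, k = 3: C(493, 2) = 121278.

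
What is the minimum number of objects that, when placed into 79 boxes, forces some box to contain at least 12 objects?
n = (12 − 1)·79 + 1 = 870

By the generalised pigeonhole principle, to guarantee some box contains ≥ r objects we need more than (r − 1) · k objects total. Threshold: n = (r − 1) · k + 1. With r = 12 and k = 79: n = 11 · 79 + 1 = 869 + 1 = 870. For n = 869 = 11 · 79, we can put exactly 11 objects in every box, avoiding 12 in any single one — so 870 is tight.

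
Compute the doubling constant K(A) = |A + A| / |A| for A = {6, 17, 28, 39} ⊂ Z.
K = |A + A| / |A| = 7/4

Enumerate A + A = {a + b : a, b ∈ A}. With |A| = 4, there are |A|^2 = 16 ordered sum pairs; collecting distinct values, A + A = {12, 23, 34, 45, 56, 67, 78}, so |A + A| = 7. Thus K = 7/4. Here |A + A| = 2|A| − 1 = 7, the minimum possible — so K = 7/4 is minimal, which holds iff A is an arithmetic progression.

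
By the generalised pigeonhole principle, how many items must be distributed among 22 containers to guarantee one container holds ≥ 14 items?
n = (14 − 1)·22 + 1 = 287

By the generalised pigeonhole principle, to guarantee some box contains ≥ r objects we need more than (r − 1) · k objects total. Threshold: n = (r − 1) · k + 1. With r = 14 and k = 22: n = 13 · 22 + 1 = 286 + 1 = 287. For n = 286 = 13 · 22, we can put exactly 13 objects in every box, avoiding 14 in any single one — so 287 is tight.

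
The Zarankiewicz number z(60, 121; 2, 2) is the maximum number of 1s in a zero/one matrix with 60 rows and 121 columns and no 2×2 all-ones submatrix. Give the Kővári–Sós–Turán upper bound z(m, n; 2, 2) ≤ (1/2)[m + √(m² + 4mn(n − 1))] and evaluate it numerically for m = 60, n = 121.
z(60, 121; 2, 2) ≤ (1/2)[60 + √(60² + 4·60·121·120)] = (1/2)[60 + √3488400] = 963.8629

Kővári–Sós–Turán: let r_1, ..., r_60 be the row sums and z = Σ r_i the total number of 1s. Each pair of columns can share at most one row with both entries 1 (else a 2×2 all-ones block appears), so Σ_i C(r_i, 2) ≤ C(121, 2) = 7260. By convexity Σ_i C(r_i, 2) ≥ 60·C(z/60, 2) = z(z − 60)/(2·60), giving z² − 60z − 60·121·120 ≤ 0 and hence z ≤ (1/2)[60 + √(3600 + 4·871200)] = (1/2)[60 + √3488400] ≈ (1/2)(60 + 1867.7259) = 963.8629.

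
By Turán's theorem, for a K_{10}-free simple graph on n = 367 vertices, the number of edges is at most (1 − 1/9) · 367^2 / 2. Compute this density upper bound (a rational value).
Turán density bound = (8/9) · 367^2/2 = 538756/9 ≈ 59861.7778

Turán's theorem: ex(n, K_{r+1}) is achieved by the complete r-partite Turán graph T(n, r) with parts as balanced as possible, and is at most (1 − 1/r) · n^2/2. For r = 9, n = 367: the density bound is (8/9) · 134689/2 = 538756/9 ≈ 59861.7778. The integer-valued extremum is e(T(367, 9)) = 59861, which is strictly less than the density bound 538756/9 since 9 ∤ 367 (the parts of T(367, 9) cannot all be equal).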